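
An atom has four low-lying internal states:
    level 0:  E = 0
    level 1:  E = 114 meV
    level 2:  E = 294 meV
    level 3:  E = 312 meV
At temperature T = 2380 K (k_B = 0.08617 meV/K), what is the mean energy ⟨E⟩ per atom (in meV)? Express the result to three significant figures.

100 meV

k_BT = 0.08617 × 2380 K = 205.08 meV.
Eᵢ/kT = 0, 0.55588, 1.4336, 1.5214.
Z = Σ e^(−Eᵢ/kT) = e^(−0) + e^(−0.55588) + e^(−1.4336) + e^(−1.5214) = 1.0000 + 0.57357 + 0.23845 + 0.21841 = 2.0304.
⟨E⟩ = Σ Eᵢ e^(−Eᵢ/kT) / Z = (0·1.0000 + 114·0.57357 + 294·0.23845 + 312·0.21841) / 2.0304 = 100 meV.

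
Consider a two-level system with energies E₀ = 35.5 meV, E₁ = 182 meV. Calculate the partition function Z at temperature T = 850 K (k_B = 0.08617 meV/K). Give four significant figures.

k_BT = 0.08617 × 850 K = 73.2445 meV.
Eᵢ/kT = 0.484678, 2.48483.
Z = Σ e^(−Eᵢ/kT) = e^(−0.484678) + e^(−2.48483) = 0.615895 + 0.0833397 = 0.699235.

Z = 0.6992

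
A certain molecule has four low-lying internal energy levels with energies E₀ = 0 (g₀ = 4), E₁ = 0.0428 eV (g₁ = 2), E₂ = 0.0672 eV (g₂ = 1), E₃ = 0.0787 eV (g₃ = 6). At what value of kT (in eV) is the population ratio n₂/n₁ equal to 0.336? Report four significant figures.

0.06138 eV

n₂/n₁ = (g₂/g₁) exp[−(E₂−E₁)/kT] = 0.336.
⇒ (E₂−E₁)/kT = ln((1/2)/0.336) = ln(1.48810) = 0.397500.
kT = 0.0244 eV / 0.397500 = 0.06138 eV.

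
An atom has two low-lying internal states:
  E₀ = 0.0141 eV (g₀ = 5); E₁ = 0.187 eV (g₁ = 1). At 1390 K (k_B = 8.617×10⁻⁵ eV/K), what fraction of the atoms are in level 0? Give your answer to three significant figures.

0.955

k_BT = 8.617×10⁻⁵ × 1390 K = 0.11978 eV.
Eᵢ/kT = 0.11772, 1.5612.
Z = Σ gᵢe^(−Eᵢ/kT) = 5·e^(−0.11772) + 1·e^(−1.5612) = 4.4447 + 0.20988 = 4.6546.
P₀ = g₀ e^(−E₀/kT) / Z = 4.4447/4.6546 = 0.955.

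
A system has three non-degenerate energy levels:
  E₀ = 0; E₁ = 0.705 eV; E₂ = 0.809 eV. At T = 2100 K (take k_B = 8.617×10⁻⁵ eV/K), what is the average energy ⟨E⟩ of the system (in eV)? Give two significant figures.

0.023 eV

k_BT = 8.617×10⁻⁵ × 2100 K = 0.1810 eV.
Eᵢ/kT = 0, 3.895, 4.470.
Z = Σ e^(−Eᵢ/kT) = e^(−0) + e^(−3.895) + e^(−4.470) = 1.000 + 0.02034 + 0.01145 = 1.032.
⟨E⟩ = Σ Eᵢ e^(−Eᵢ/kT) / Z = (0·1.000 + 0.705·0.02034 + 0.809·0.01145) / 1.032 = 0.023 eV.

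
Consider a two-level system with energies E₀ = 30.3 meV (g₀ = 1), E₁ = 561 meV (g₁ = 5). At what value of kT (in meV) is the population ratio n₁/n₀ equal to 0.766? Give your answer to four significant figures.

282.9 meV

n₁/n₀ = (g₁/g₀) exp[−(E₁−E₀)/kT] = 0.766.
⇒ (E₁−E₀)/kT = ln((5/1)/0.766) = ln(6.52742) = 1.87601.
kT = 530.7 meV / 1.87601 = 282.9 meV.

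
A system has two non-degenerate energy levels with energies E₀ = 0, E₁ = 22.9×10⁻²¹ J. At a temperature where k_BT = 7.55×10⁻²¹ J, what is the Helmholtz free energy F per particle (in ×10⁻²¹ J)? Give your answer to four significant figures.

Eᵢ/kT = 0, 3.03311.
Z = Σ e^(−Eᵢ/kT) = e^(−0) + e^(−3.03311) = 1.00000 + 0.0481656 = 1.04817.
F = −kT ln Z = −7.55 × ln(1.04817) = −7.55 × 0.0470458 = -0.3552 ×10⁻²¹ J.

-0.3552 ×10⁻²¹ J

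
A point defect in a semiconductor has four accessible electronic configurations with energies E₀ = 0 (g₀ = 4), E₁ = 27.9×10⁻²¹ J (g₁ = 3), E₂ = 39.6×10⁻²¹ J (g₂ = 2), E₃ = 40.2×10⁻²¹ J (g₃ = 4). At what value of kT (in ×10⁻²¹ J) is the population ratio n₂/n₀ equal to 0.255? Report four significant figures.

n₂/n₀ = (g₂/g₀) exp[−(E₂−E₀)/kT] = 0.255.
⇒ (E₂−E₀)/kT = ln((2/4)/0.255) = ln(1.96078) = 0.673342.
kT = 39.6 ×10⁻²¹ J / 0.673342 = 58.81 ×10⁻²¹ J.

58.81 ×10⁻²¹ J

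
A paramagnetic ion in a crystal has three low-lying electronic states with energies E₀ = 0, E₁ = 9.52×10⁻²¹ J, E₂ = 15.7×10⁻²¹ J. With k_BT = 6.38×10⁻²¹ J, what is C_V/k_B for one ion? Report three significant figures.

0.603

Eᵢ/kT = 0, 1.4922, 2.4608.
Z = Σ e^(−Eᵢ/kT) = e^(−0) + e^(−1.4922) + e^(−2.4608) = 1.0000 + 0.22488 + 0.085367 = 1.3102.
⟨E⟩ = 2.6569, ⟨E²⟩ = 31.616.
C_V/k_B = (⟨E²⟩ − ⟨E⟩²)/(kT)² = (31.616 − 7.0591)/40.704 = 0.603.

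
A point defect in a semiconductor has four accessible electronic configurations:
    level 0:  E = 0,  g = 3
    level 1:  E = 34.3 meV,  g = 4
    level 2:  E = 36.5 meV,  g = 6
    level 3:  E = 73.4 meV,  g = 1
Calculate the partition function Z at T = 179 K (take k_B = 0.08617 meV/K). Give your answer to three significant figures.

k_BT = 0.08617 × 179 K = 15.424 meV.
Eᵢ/kT = 0, 2.2238, 2.3664, 4.7588.
Z = Σ gᵢe^(−Eᵢ/kT) = 3·e^(−0) + 4·e^(−2.2238) + 6·e^(−2.3664) + 1·e^(−4.7588) = 3.0000 + 0.43279 + 0.56291 + 0.0085759 = 4.0043.

Z = 4.00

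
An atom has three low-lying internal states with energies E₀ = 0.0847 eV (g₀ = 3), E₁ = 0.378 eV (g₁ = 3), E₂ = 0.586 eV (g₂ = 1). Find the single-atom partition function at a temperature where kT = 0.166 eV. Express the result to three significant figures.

Eᵢ/kT = 0.51024, 2.2771, 3.5301.
Z = Σ gᵢe^(−Eᵢ/kT) = 3·e^(−0.51024) + 3·e^(−2.2771) + 1·e^(−3.5301) = 1.8011 + 0.30774 + 0.029302 = 2.1381.

Z = 2.14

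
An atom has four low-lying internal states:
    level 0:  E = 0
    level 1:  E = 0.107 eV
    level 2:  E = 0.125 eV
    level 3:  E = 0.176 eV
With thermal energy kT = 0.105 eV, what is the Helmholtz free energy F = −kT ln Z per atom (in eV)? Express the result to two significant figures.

-0.065 eV

Eᵢ/kT = 0, 1.019, 1.190, 1.676.
Z = Σ e^(−Eᵢ/kT) = e^(−0) + e^(−1.019) + e^(−1.190) + e^(−1.676) = 1.000 + 0.3610 + 0.3042 + 0.1871 = 1.852.
F = −kT ln Z = −0.105 × ln(1.852) = −0.105 × 0.6163 = -0.065 eV.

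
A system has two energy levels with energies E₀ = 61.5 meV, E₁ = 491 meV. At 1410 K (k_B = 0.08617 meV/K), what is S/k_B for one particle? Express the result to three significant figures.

0.129

k_BT = 0.08617 × 1410 K = 121.50 meV.
Eᵢ/kT = 0.50617, 4.0412.
Z = Σ e^(−Eᵢ/kT) = e^(−0.50617) + e^(−4.0412) = 0.60280 + 0.017576 = 0.62038.
⟨E⟩ = Σ EᵢPᵢ = 73.668 meV.
S/k_B = ln Z + ⟨E⟩/kT = ln(0.62038) + 73.668/121.50 = -0.47742 + 0.60632 = 0.129.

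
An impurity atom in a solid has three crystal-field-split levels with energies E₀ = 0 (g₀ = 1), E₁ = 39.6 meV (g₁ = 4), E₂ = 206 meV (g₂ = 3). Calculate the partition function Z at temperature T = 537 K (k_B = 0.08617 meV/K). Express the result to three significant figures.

k_BT = 0.08617 × 537 K = 46.273 meV.
Eᵢ/kT = 0, 0.85579, 4.4518.
Z = Σ gᵢe^(−Eᵢ/kT) = 1·e^(−0) + 4·e^(−0.85579) + 3·e^(−4.4518) = 1.0000 + 1.6998 + 0.034973 = 2.7348.

Z = 2.73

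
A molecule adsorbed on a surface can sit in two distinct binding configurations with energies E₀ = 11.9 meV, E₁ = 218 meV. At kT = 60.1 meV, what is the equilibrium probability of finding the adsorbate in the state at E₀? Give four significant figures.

0.9686

Eᵢ/kT = 0.198003, 3.62729.
Z = Σ e^(−Eᵢ/kT) = e^(−0.198003) + e^(−3.62729) = 0.820367 + 0.0265881 = 0.846955.
P₀ = e^(−E₀/kT) / Z = 0.820367/0.846955 = 0.9686.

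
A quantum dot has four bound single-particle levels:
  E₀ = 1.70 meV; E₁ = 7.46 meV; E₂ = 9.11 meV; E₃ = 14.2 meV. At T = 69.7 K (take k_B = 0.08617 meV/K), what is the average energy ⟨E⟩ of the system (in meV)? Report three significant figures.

k_BT = 0.08617 × 69.7 K = 6.0060 meV.
Eᵢ/kT = 0.28305, 1.2421, 1.5168, 2.3643.
Z = Σ e^(−Eᵢ/kT) = e^(−0.28305) + e^(−1.2421) + e^(−1.5168) + e^(−2.3643) = 0.75348 + 0.28878 + 0.21941 + 0.094015 = 1.3557.
⟨E⟩ = Σ Eᵢ e^(−Eᵢ/kT) / Z = (1.70·0.75348 + 7.46·0.28878 + 9.11·0.21941 + 14.2·0.094015) / 1.3557 = 4.99 meV.

4.99 meV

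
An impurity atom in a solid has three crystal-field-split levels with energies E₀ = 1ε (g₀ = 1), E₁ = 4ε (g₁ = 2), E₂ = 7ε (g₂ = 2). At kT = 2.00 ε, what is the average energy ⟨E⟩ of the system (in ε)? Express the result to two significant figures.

2.3 ε

Eᵢ/kT = 0.5000, 2.000, 3.500.
Z = Σ gᵢe^(−Eᵢ/kT) = 1·e^(−0.5000) + 2·e^(−2.000) + 2·e^(−3.500) = 0.6065 + 0.2707 + 0.06039 = 0.9376.
⟨E⟩ = Σ Eᵢ gᵢe^(−Eᵢ/kT) / Z = (1·0.6065 + 4·0.2707 + 7·0.06039) / 0.9376 = 2.3 ε.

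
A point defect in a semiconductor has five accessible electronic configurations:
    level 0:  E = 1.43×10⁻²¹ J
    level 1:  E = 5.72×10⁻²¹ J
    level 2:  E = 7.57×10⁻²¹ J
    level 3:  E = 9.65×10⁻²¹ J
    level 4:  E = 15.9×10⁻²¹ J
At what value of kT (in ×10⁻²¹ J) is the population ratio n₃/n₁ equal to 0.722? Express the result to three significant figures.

12.1 ×10⁻²¹ J

n₃/n₁ = exp[−(E₃−E₁)/kT] = 0.722.
⇒ (E₃−E₁)/kT = ln(1/0.722) = ln(1.3850) = 0.32570.
kT = 3.93 ×10⁻²¹ J / 0.32570 = 12.1 ×10⁻²¹ J.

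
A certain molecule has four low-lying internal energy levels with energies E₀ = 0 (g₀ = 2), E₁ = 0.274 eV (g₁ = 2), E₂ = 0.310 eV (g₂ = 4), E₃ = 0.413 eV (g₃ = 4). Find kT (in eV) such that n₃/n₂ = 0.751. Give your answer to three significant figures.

n₃/n₂ = (g₃/g₂) exp[−(E₃−E₂)/kT] = 0.751.
⇒ (E₃−E₂)/kT = ln((4/4)/0.751) = ln(1.3316) = 0.28638.
kT = 0.103 eV / 0.28638 = 0.360 eV.

0.360 eV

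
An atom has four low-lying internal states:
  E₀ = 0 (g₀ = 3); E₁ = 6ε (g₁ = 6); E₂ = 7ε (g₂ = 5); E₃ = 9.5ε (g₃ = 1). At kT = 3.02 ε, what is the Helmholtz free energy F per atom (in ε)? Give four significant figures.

Eᵢ/kT = 0, 1.98675, 2.31788, 3.14570.
Z = Σ gᵢe^(−Eᵢ/kT) = 3·e^(−0) + 6·e^(−1.98675) + 5·e^(−2.31788) + 1·e^(−3.14570) = 3.00000 + 0.822842 + 0.492411 + 0.0430368 = 4.35829.
F = −kT ln Z = −3.02 × ln(4.35829) = −3.02 × 1.47208 = -4.446 ε.

-4.446 ε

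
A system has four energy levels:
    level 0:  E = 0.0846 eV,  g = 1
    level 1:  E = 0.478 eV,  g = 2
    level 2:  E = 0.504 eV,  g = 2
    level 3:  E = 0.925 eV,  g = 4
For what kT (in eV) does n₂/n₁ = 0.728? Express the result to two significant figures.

n₂/n₁ = (g₂/g₁) exp[−(E₂−E₁)/kT] = 0.728.
⇒ (E₂−E₁)/kT = ln((2/2)/0.728) = ln(1.374) = 0.3177.
kT = 0.026 eV / 0.3177 = 0.082 eV.

0.082 eV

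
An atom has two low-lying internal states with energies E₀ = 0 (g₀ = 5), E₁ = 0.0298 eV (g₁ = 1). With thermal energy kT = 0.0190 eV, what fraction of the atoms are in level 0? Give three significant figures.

0.960

Eᵢ/kT = 0, 1.5684.
Z = Σ gᵢe^(−Eᵢ/kT) = 5·e^(−0) + 1·e^(−1.5684) = 5.0000 + 0.20838 = 5.2084.
P₀ = g₀ e^(−E₀/kT) / Z = 5.0000/5.2084 = 0.960.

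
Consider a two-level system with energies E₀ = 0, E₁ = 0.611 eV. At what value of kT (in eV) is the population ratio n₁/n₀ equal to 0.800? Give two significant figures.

n₁/n₀ = exp[−(E₁−E₀)/kT] = 0.800.
⇒ (E₁−E₀)/kT = ln(1/0.800) = ln(1.250) = 0.2231.
kT = 0.611 eV / 0.2231 = 2.7 eV.

2.7 eV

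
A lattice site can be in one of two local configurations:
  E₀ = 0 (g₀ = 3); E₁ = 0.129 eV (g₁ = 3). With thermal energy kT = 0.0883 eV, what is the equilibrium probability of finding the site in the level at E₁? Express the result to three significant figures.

0.188

Eᵢ/kT = 0, 1.4609.
Z = Σ gᵢe^(−Eᵢ/kT) = 3·e^(−0) + 3·e^(−1.4609) = 3.0000 + 0.69608 = 3.6961.
P₁ = g₁ e^(−E₁/kT) / Z = 0.69608/3.6961 = 0.188.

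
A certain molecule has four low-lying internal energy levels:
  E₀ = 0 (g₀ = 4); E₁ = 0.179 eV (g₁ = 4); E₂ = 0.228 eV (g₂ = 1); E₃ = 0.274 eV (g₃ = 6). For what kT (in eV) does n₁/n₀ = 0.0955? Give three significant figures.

n₁/n₀ = (g₁/g₀) exp[−(E₁−E₀)/kT] = 0.0955.
⇒ (E₁−E₀)/kT = ln((4/4)/0.0955) = ln(10.471) = 2.3486.
kT = 0.179 eV / 2.3486 = 0.0762 eV.

0.0762 eV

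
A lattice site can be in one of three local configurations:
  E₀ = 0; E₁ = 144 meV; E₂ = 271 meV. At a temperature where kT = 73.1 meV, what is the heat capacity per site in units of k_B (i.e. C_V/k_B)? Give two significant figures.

0.66

Eᵢ/kT = 0, 1.970, 3.707.
Z = Σ e^(−Eᵢ/kT) = e^(−0) + e^(−1.970) + e^(−3.707) = 1.000 + 0.1395 + 0.02455 = 1.164.
⟨E⟩ = 22.97 meV, ⟨E²⟩ = 4034 meV².
C_V/k_B = (⟨E²⟩ − ⟨E⟩²)/(kT)² = (4034 − 527.6)/5344 = 0.66.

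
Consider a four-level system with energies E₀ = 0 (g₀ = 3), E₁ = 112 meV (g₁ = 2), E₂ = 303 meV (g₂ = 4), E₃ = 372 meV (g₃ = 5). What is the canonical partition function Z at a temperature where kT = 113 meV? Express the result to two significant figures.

Z = 4.2

Eᵢ/kT = 0, 0.9912, 2.681, 3.292.
Z = Σ gᵢe^(−Eᵢ/kT) = 3·e^(−0) + 2·e^(−0.9912) + 4·e^(−2.681) + 5·e^(−3.292) = 3.000 + 0.7423 + 0.2740 + 0.1859 = 4.202.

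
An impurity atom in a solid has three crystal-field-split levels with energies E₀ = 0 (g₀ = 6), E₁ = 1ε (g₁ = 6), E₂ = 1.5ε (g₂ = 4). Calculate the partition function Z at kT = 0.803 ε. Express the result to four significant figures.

Z = 8.345

Eᵢ/kT = 0, 1.24533, 1.86800.
Z = Σ gᵢe^(−Eᵢ/kT) = 6·e^(−0) + 6·e^(−1.24533) + 4·e^(−1.86800) = 6.00000 + 1.72708 + 0.617729 = 8.34481.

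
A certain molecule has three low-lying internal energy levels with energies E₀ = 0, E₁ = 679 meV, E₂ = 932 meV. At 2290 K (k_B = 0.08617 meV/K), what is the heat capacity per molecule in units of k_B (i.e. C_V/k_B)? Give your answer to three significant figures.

0.533

k_BT = 0.08617 × 2290 K = 197.33 meV.
Eᵢ/kT = 0, 3.4409, 4.7231.
Z = Σ e^(−Eᵢ/kT) = e^(−0) + e^(−3.4409) + e^(−4.7231) = 1.0000 + 0.032036 + 0.0088876 = 1.0409.
⟨E⟩ = 28.855 meV, ⟨E²⟩ = 21606 meV².
C_V/k_B = (⟨E²⟩ − ⟨E⟩²)/(kT)² = (21606 − 832.61)/38939 = 0.533.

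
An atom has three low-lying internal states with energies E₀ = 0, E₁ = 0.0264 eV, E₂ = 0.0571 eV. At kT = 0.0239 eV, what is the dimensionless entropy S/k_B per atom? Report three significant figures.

0.764

Eᵢ/kT = 0, 1.1046, 2.3891.
Z = Σ e^(−Eᵢ/kT) = e^(−0) + e^(−1.1046) + e^(−2.3891) = 1.0000 + 0.33134 + 0.091712 = 1.4231.
⟨E⟩ = Σ EᵢPᵢ = 0.0098265 eV.
S/k_B = ln Z + ⟨E⟩/kT = ln(1.4231) + 0.0098265/0.0239 = 0.35284 + 0.41115 = 0.764.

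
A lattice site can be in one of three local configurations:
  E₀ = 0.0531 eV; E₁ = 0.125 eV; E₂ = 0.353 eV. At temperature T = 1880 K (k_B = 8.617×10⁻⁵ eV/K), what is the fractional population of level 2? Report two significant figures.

k_BT = 8.617×10⁻⁵ × 1880 K = 0.1620 eV.
Eᵢ/kT = 0.3278, 0.7716, 2.179.
Z = Σ e^(−Eᵢ/kT) = e^(−0.3278) + e^(−0.7716) + e^(−2.179) = 0.7205 + 0.4623 + 0.1132 = 1.296.
P₂ = e^(−E₂/kT) / Z = 0.1132/1.296 = 0.087.

0.087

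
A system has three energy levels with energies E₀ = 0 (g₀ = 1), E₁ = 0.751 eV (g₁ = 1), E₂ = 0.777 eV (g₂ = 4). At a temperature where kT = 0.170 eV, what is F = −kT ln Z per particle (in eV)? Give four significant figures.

Eᵢ/kT = 0, 4.41765, 4.57059.
Z = Σ gᵢe^(−Eᵢ/kT) = 1·e^(−0) + 1·e^(−4.41765) + 4·e^(−4.57059) = 1.00000 + 0.0120625 + 0.0414074 = 1.05347.
F = −kT ln Z = −0.170 × ln(1.05347) = −0.170 × 0.0520895 = -0.008855 eV.

-0.008855 eV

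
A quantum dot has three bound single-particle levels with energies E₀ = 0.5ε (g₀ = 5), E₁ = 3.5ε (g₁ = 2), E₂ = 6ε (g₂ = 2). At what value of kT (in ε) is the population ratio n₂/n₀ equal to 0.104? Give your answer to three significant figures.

4.08 ε

n₂/n₀ = (g₂/g₀) exp[−(E₂−E₀)/kT] = 0.104.
⇒ (E₂−E₀)/kT = ln((2/5)/0.104) = ln(3.8462) = 1.3471.
kT = 5.5ε / 1.3471 = 4.08 ε.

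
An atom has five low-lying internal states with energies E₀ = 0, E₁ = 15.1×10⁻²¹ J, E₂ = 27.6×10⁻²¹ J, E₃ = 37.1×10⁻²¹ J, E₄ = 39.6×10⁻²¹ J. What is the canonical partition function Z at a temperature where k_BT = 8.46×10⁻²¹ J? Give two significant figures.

Z = 1.2

Eᵢ/kT = 0, 1.785, 3.262, 4.385, 4.681.
Z = Σ e^(−Eᵢ/kT) = e^(−0) + e^(−1.785) + e^(−3.262) + e^(−4.385) + e^(−4.681) = 1.000 + 0.1678 + 0.03831 + 0.01246 + 0.009270 = 1.228.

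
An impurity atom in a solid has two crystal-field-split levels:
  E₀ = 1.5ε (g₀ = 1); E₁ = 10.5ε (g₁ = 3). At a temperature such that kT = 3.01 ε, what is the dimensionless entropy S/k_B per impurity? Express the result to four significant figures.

0.5324

Eᵢ/kT = 0.498339, 3.48837.
Z = Σ gᵢe^(−Eᵢ/kT) = 1·e^(−0.498339) + 3·e^(−3.48837) = 0.607539 + 0.0916519 = 0.699191.
⟨E⟩ = Σ EᵢPᵢ = 2.67974 ε.
S/k_B = ln Z + ⟨E⟩/kT = ln(0.699191) + 2.67974/3.01 = -0.357831 + 0.890279 = 0.5324.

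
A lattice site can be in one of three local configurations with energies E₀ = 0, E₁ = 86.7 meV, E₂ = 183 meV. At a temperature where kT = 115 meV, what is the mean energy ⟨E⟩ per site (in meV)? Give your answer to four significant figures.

Eᵢ/kT = 0, 0.753913, 1.59130.
Z = Σ e^(−Eᵢ/kT) = e^(−0) + e^(−0.753913) + e^(−1.59130) = 1.00000 + 0.470522 + 0.203661 = 1.67418.
⟨E⟩ = Σ Eᵢ e^(−Eᵢ/kT) / Z = (0·1.00000 + 86.7·0.470522 + 183·0.203661) / 1.67418 = 46.63 meV.

46.63 meV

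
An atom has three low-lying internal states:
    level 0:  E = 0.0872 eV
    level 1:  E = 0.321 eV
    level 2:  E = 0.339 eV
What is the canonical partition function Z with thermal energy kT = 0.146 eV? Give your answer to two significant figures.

Z = 0.76

Eᵢ/kT = 0.5973, 2.199, 2.322.
Z = Σ e^(−Eᵢ/kT) = e^(−0.5973) + e^(−2.199) + e^(−2.322) = 0.5503 + 0.1109 + 0.09808 = 0.7593.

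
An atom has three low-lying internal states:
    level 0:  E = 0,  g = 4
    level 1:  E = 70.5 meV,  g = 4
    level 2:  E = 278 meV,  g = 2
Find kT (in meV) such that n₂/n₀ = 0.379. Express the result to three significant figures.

n₂/n₀ = (g₂/g₀) exp[−(E₂−E₀)/kT] = 0.379.
⇒ (E₂−E₀)/kT = ln((2/4)/0.379) = ln(1.3193) = 0.27710.
kT = 278 meV / 0.27710 = 1000 meV.

1000 meV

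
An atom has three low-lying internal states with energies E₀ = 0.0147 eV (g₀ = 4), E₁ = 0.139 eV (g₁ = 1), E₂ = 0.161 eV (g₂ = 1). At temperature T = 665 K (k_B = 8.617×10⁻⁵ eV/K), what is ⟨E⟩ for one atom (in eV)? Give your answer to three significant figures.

0.0208 eV

k_BT = 8.617×10⁻⁵ × 665 K = 0.057303 eV.
Eᵢ/kT = 0.25653, 2.4257, 2.8096.
Z = Σ gᵢe^(−Eᵢ/kT) = 4·e^(−0.25653) + 1·e^(−2.4257) + 1·e^(−2.8096) = 3.0949 + 0.088416 + 0.060229 = 3.2435.
⟨E⟩ = Σ Eᵢ gᵢe^(−Eᵢ/kT) / Z = (0.0147·3.0949 + 0.139·0.088416 + 0.161·0.060229) / 3.2435 = 0.0208 eV.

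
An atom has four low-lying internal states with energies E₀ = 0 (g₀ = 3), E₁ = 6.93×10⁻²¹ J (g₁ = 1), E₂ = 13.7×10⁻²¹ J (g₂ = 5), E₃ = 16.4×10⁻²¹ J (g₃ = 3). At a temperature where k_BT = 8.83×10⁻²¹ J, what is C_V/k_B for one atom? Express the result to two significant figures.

Eᵢ/kT = 0, 0.7848, 1.552, 1.857.
Z = Σ gᵢe^(−Eᵢ/kT) = 3·e^(−0) + 1·e^(−0.7848) + 5·e^(−1.552) + 3·e^(−1.857) = 3.000 + 0.4562 + 1.059 + 0.4684 = 4.984.
⟨E⟩ = 5.087, ⟨E²⟩ = 69.55.
C_V/k_B = (⟨E²⟩ − ⟨E⟩²)/(kT)² = (69.55 − 25.88)/77.97 = 0.56.

0.56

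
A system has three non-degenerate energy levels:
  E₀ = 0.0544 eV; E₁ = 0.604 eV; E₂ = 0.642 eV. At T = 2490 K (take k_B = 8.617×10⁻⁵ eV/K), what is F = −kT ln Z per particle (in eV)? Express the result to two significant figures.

0.026 eV

k_BT = 8.617×10⁻⁵ × 2490 K = 0.2146 eV.
Eᵢ/kT = 0.2535, 2.815, 2.992.
Z = Σ e^(−Eᵢ/kT) = e^(−0.2535) + e^(−2.815) + e^(−2.992) = 0.7761 + 0.05990 + 0.05019 = 0.8862.
F = −kT ln Z = −0.2146 × ln(0.8862) = −0.2146 × -0.1208 = 0.026 eV.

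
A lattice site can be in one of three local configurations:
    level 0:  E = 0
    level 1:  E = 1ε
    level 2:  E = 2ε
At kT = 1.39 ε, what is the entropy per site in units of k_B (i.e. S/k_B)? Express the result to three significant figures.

0.946

Eᵢ/kT = 0, 0.71942, 1.4388.
Z = Σ e^(−Eᵢ/kT) = e^(−0) + e^(−0.71942) + e^(−1.4388) = 1.0000 + 0.48703 + 0.23721 = 1.7242.
⟨E⟩ = Σ EᵢPᵢ = 0.55762 ε.
S/k_B = ln Z + ⟨E⟩/kT = ln(1.7242) + 0.55762/1.39 = 0.54476 + 0.40117 = 0.946.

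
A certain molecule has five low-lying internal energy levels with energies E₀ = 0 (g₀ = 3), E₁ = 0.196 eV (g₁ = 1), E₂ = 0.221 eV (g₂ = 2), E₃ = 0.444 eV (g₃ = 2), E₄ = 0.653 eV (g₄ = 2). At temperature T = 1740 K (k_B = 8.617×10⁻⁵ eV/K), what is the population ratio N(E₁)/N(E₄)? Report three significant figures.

k_BT = 8.617×10⁻⁵ × 1740 K = 0.14994 eV.
n₁/n₄ = (g₁/g₄) exp[−(E₁−E₄)/kT] = (1/2) × exp(−(-0.457 eV)/(0.14994 eV)) = (1/2) × exp(3.0479) = 10.5.

10.5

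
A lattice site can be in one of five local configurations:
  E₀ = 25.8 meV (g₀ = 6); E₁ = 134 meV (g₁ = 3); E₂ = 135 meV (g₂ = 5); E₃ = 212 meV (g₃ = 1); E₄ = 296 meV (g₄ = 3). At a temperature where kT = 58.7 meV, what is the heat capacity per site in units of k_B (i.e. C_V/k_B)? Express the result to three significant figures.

Eᵢ/kT = 0.43952, 2.2828, 2.2998, 3.6116, 5.0426.
Z = Σ gᵢe^(−Eᵢ/kT) = 6·e^(−0.43952) + 3·e^(−2.2828) + 5·e^(−2.2998) + 1·e^(−3.6116) + 3·e^(−5.0426) = 3.8661 + 0.30599 + 0.50139 + 0.027009 + 0.019371 = 4.7199.
⟨E⟩ = 46.589 meV, ⟨E²⟩ = 4262.1 meV².
C_V/k_B = (⟨E²⟩ − ⟨E⟩²)/(kT)² = (4262.1 − 2170.5)/3445.7 = 0.607.

0.607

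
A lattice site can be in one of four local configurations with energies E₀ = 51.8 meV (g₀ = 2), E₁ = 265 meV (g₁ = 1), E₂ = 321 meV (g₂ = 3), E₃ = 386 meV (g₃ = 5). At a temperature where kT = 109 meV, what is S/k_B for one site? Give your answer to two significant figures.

Eᵢ/kT = 0.4752, 2.431, 2.945, 3.541.
Z = Σ gᵢe^(−Eᵢ/kT) = 2·e^(−0.4752) + 1·e^(−2.431) + 3·e^(−2.945) + 5·e^(−3.541) = 1.244 + 0.08795 + 0.1578 + 0.1449 = 1.635.
⟨E⟩ = Σ EᵢPᵢ = 118.9 meV.
S/k_B = ln Z + ⟨E⟩/kT = ln(1.635) + 118.9/109 = 0.4916 + 1.091 = 1.6.

1.6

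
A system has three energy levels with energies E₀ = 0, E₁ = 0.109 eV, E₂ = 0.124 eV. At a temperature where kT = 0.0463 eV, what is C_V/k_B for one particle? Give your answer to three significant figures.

0.753

Eᵢ/kT = 0, 2.3542, 2.6782.
Z = Σ e^(−Eᵢ/kT) = e^(−0) + e^(−2.3542) + e^(−2.6782) = 1.0000 + 0.094969 + 0.068687 = 1.1637.
⟨E⟩ = 0.016214 eV, ⟨E²⟩ = 0.0018772 eV².
C_V/k_B = (⟨E²⟩ − ⟨E⟩²)/(kT)² = (0.0018772 − 0.00026289)/0.0021437 = 0.753.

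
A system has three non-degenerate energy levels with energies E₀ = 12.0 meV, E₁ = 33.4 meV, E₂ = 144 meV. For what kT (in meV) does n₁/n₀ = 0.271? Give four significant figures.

16.39 meV

n₁/n₀ = exp[−(E₁−E₀)/kT] = 0.271.
⇒ (E₁−E₀)/kT = ln(1/0.271) = ln(3.69004) = 1.30564.
kT = 21.4 meV / 1.30564 = 16.39 meV.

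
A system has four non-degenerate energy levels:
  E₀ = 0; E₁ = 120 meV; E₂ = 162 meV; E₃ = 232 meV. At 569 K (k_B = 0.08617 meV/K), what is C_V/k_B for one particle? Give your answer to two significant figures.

k_BT = 0.08617 × 569 K = 49.03 meV.
Eᵢ/kT = 0, 2.447, 3.304, 4.732.
Z = Σ e^(−Eᵢ/kT) = e^(−0) + e^(−2.447) + e^(−3.304) + e^(−4.732) = 1.000 + 0.08655 + 0.03674 + 0.008809 = 1.132.
⟨E⟩ = 16.24 meV, ⟨E²⟩ = 2372 meV².
C_V/k_B = (⟨E²⟩ − ⟨E⟩²)/(kT)² = (2372 − 263.7)/2404 = 0.88.

0.88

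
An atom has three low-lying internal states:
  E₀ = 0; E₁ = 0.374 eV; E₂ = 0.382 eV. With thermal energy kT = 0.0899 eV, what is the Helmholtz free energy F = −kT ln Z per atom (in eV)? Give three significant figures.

-0.00265 eV

Eᵢ/kT = 0, 4.1602, 4.2492.
Z = Σ e^(−Eᵢ/kT) = e^(−0) + e^(−4.1602) + e^(−4.2492) = 1.0000 + 0.015604 + 0.014276 = 1.0299.
F = −kT ln Z = −0.0899 × ln(1.0299) = −0.0899 × 0.029462 = -0.00265 eV.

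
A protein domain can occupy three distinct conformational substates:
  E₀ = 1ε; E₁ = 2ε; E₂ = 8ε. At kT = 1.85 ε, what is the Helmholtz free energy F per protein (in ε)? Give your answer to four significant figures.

0.1245 ε

Eᵢ/kT = 0.540541, 1.08108, 4.32432.
Z = Σ e^(−Eᵢ/kT) = e^(−0.540541) + e^(−1.08108) + e^(−4.32432) = 0.582433 + 0.339229 + 0.0132426 = 0.934905.
F = −kT ln Z = −1.85 × ln(0.934905) = −1.85 × -0.0673104 = 0.1245 ε.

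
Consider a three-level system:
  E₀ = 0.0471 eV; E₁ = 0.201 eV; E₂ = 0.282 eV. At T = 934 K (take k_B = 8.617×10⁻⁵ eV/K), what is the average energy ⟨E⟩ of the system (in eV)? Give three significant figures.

k_BT = 8.617×10⁻⁵ × 934 K = 0.080483 eV.
Eᵢ/kT = 0.58522, 2.4974, 3.5038.
Z = Σ e^(−Eᵢ/kT) = e^(−0.58522) + e^(−2.4974) + e^(−3.5038) = 0.55698 + 0.082299 + 0.030083 = 0.66936.
⟨E⟩ = Σ Eᵢ e^(−Eᵢ/kT) / Z = (0.0471·0.55698 + 0.201·0.082299 + 0.282·0.030083) / 0.66936 = 0.0766 eV.

0.0766 eV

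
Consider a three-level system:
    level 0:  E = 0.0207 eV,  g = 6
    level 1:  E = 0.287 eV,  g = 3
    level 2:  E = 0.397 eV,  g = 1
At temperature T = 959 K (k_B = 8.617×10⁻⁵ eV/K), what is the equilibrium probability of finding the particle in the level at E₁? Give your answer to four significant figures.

k_BT = 8.617×10⁻⁵ × 959 K = 0.0826370 eV.
Eᵢ/kT = 0.250493, 3.47302, 4.80414.
Z = Σ gᵢe^(−Eᵢ/kT) = 6·e^(−0.250493) + 3·e^(−3.47302) + 1·e^(−4.80414) = 4.67050 + 0.0930696 + 0.00819575 = 4.77177.
P₁ = g₁ e^(−E₁/kT) / Z = 0.0930696/4.77177 = 0.01950.

0.01950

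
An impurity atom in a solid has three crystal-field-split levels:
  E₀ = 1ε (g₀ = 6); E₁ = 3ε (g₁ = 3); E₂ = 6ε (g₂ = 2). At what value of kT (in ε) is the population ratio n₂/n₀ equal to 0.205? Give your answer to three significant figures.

n₂/n₀ = (g₂/g₀) exp[−(E₂−E₀)/kT] = 0.205.
⇒ (E₂−E₀)/kT = ln((2/6)/0.205) = ln(1.6260) = 0.48612.
kT = 5ε / 0.48612 = 10.3 ε.

10.3 ε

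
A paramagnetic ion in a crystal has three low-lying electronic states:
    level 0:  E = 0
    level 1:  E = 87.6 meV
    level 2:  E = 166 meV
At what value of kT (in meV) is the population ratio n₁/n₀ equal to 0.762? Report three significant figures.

n₁/n₀ = exp[−(E₁−E₀)/kT] = 0.762.
⇒ (E₁−E₀)/kT = ln(1/0.762) = ln(1.3123) = 0.27178.
kT = 87.6 meV / 0.27178 = 322 meV.

322 meV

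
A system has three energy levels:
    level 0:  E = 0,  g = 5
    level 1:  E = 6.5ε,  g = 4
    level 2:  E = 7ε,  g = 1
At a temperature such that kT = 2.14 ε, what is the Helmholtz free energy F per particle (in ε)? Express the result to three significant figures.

Eᵢ/kT = 0, 3.0374, 3.2710.
Z = Σ gᵢe^(−Eᵢ/kT) = 5·e^(−0) + 4·e^(−3.0374) + 1·e^(−3.2710) = 5.0000 + 0.19184 + 0.037968 = 5.2298.
F = −kT ln Z = −2.14 × ln(5.2298) = −2.14 × 1.6544 = -3.54 ε.

-3.54 ε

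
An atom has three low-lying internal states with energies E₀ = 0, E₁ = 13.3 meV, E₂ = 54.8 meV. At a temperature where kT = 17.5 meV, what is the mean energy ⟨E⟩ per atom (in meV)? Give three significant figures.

Eᵢ/kT = 0, 0.76000, 3.1314.
Z = Σ e^(−Eᵢ/kT) = e^(−0) + e^(−0.76000) + e^(−3.1314) = 1.0000 + 0.46767 + 0.043657 = 1.5113.
⟨E⟩ = Σ Eᵢ e^(−Eᵢ/kT) / Z = (0·1.0000 + 13.3·0.46767 + 54.8·0.043657) / 1.5113 = 5.70 meV.

5.70 meV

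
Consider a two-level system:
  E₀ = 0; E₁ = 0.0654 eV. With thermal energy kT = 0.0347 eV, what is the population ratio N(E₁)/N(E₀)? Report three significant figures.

0.152

n₁/n₀ = exp[−(E₁−E₀)/kT] = exp(−(0.0654 eV)/(0.0347 eV)) = exp(-1.8847) = 0.152.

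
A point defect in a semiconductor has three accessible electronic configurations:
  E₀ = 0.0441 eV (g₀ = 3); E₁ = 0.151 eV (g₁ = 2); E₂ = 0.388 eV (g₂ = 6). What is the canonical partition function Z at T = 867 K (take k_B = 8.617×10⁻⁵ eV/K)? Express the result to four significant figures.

k_BT = 8.617×10⁻⁵ × 867 K = 0.0747094 eV.
Eᵢ/kT = 0.590287, 2.02116, 5.19346.
Z = Σ gᵢe^(−Eᵢ/kT) = 3·e^(−0.590287) + 2·e^(−2.02116) + 6·e^(−5.19346) = 1.66250 + 0.265003 + 0.0333166 = 1.96082.

Z = 1.961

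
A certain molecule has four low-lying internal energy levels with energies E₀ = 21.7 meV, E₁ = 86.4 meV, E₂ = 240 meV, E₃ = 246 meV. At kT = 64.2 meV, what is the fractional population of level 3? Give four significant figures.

Eᵢ/kT = 0.338006, 1.34579, 3.73832, 3.83178.
Z = Σ e^(−Eᵢ/kT) = e^(−0.338006) + e^(−1.34579) + e^(−3.73832) + e^(−3.83178) = 0.713191 + 0.260334 + 0.0237940 + 0.0216710 = 1.01899.
P₃ = e^(−E₃/kT) / Z = 0.0216710/1.01899 = 0.02127.

0.02127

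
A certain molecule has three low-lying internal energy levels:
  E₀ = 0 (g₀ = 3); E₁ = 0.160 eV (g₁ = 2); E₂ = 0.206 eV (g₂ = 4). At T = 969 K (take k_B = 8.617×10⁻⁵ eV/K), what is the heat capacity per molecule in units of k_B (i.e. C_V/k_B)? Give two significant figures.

0.72

k_BT = 8.617×10⁻⁵ × 969 K = 0.08350 eV.
Eᵢ/kT = 0, 1.916, 2.467.
Z = Σ gᵢe^(−Eᵢ/kT) = 3·e^(−0) + 2·e^(−1.916) + 4·e^(−2.467) = 3.000 + 0.2944 + 0.3394 = 3.634.
⟨E⟩ = 0.03220 eV, ⟨E²⟩ = 0.006037 eV².
C_V/k_B = (⟨E²⟩ − ⟨E⟩²)/(kT)² = (0.006037 − 0.001037)/0.006972 = 0.72.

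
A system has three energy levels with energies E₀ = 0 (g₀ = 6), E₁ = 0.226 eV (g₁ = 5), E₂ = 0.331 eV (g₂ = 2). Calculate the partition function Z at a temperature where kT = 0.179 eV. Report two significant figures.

Z = 7.7

Eᵢ/kT = 0, 1.263, 1.849.
Z = Σ gᵢe^(−Eᵢ/kT) = 6·e^(−0) + 5·e^(−1.263) + 2·e^(−1.849) = 6.000 + 1.414 + 0.3148 = 7.729.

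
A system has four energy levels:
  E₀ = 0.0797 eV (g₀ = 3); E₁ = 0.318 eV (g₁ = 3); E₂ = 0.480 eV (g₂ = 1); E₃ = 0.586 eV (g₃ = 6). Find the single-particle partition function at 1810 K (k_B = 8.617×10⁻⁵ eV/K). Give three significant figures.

k_BT = 8.617×10⁻⁵ × 1810 K = 0.15597 eV.
Eᵢ/kT = 0.51100, 2.0389, 3.0775, 3.7571.
Z = Σ gᵢe^(−Eᵢ/kT) = 3·e^(−0.51100) + 3·e^(−2.0389) + 1·e^(−3.0775) + 6·e^(−3.7571) = 1.7997 + 0.39052 + 0.046074 + 0.14011 = 2.3764.

Z = 2.38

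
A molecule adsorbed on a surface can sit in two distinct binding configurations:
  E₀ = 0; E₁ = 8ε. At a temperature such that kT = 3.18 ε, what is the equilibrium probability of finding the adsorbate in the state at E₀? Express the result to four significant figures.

0.9252

Eᵢ/kT = 0, 2.51572.
Z = Σ e^(−Eᵢ/kT) = e^(−0) + e^(−2.51572) = 1.00000 + 0.0808047 = 1.08080.
P₀ = e^(−E₀/kT) / Z = 1.00000/1.08080 = 0.9252.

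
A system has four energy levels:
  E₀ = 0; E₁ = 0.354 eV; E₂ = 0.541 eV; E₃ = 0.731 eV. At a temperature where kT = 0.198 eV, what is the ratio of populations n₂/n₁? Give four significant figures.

n₂/n₁ = exp[−(E₂−E₁)/kT] = exp(−(0.187 eV)/(0.198 eV)) = exp(-0.944444) = 0.3889.

0.3889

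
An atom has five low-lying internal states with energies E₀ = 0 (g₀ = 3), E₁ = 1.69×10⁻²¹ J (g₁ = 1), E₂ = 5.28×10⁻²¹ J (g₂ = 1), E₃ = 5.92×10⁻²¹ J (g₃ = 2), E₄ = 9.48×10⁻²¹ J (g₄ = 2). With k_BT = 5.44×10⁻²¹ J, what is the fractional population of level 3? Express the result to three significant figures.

0.131

Eᵢ/kT = 0, 0.31066, 0.97059, 1.0882, 1.7426.
Z = Σ gᵢe^(−Eᵢ/kT) = 3·e^(−0) + 1·e^(−0.31066) + 1·e^(−0.97059) + 2·e^(−1.0882) + 2·e^(−1.7426) = 3.0000 + 0.73296 + 0.37886 + 0.67364 + 0.35013 = 5.1356.
P₃ = g₃ e^(−E₃/kT) / Z = 0.67364/5.1356 = 0.131.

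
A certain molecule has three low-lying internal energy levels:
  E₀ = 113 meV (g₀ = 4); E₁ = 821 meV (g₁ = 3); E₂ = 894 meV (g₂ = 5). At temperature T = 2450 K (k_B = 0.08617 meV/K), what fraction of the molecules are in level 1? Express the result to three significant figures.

0.0248

k_BT = 0.08617 × 2450 K = 211.12 meV.
Eᵢ/kT = 0.53524, 3.8888, 4.2346.
Z = Σ gᵢe^(−Eᵢ/kT) = 4·e^(−0.53524) + 3·e^(−3.8888) + 5·e^(−4.2346) = 2.3421 + 0.061410 + 0.072428 = 2.4759.
P₁ = g₁ e^(−E₁/kT) / Z = 0.061410/2.4759 = 0.0248.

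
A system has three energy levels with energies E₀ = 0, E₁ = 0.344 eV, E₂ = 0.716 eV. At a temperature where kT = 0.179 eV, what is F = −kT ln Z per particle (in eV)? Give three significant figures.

Eᵢ/kT = 0, 1.9218, 4.0000.
Z = Σ e^(−Eᵢ/kT) = e^(−0) + e^(−1.9218) + e^(−4.0000) = 1.0000 + 0.14634 + 0.018316 = 1.1647.
F = −kT ln Z = −0.179 × ln(1.1647) = −0.179 × 0.15246 = -0.0273 eV.

-0.0273 eV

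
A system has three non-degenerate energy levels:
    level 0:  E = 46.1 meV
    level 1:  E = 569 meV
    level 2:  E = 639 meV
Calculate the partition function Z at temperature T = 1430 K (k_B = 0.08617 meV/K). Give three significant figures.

k_BT = 0.08617 × 1430 K = 123.22 meV.
Eᵢ/kT = 0.37413, 4.6178, 5.1858.
Z = Σ e^(−Eᵢ/kT) = e^(−0.37413) + e^(−4.6178) + e^(−5.1858) = 0.68789 + 0.0098745 + 0.0055955 = 0.70336.

Z = 0.703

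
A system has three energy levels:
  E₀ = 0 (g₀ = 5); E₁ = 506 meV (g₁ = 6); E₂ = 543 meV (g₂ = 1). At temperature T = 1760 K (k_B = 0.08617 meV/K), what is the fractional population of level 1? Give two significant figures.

0.041

k_BT = 0.08617 × 1760 K = 151.7 meV.
Eᵢ/kT = 0, 3.336, 3.579.
Z = Σ gᵢe^(−Eᵢ/kT) = 5·e^(−0) + 6·e^(−3.336) + 1·e^(−3.579) = 5.000 + 0.2135 + 0.02790 = 5.241.
P₁ = g₁ e^(−E₁/kT) / Z = 0.2135/5.241 = 0.041.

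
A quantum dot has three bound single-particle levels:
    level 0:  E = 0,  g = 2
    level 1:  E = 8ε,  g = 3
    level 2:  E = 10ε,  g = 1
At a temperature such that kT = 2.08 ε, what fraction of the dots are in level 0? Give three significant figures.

Eᵢ/kT = 0, 3.8462, 4.8077.
Z = Σ gᵢe^(−Eᵢ/kT) = 2·e^(−0) + 3·e^(−3.8462) + 1·e^(−4.8077) = 2.0000 + 0.064082 + 0.0081666 = 2.0722.
P₀ = g₀ e^(−E₀/kT) / Z = 2.0000/2.0722 = 0.965.

0.965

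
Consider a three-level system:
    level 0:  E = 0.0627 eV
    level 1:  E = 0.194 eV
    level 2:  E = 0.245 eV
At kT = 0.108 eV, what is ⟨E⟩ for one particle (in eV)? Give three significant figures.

0.112 eV

Eᵢ/kT = 0.58056, 1.7963, 2.2685.
Z = Σ e^(−Eᵢ/kT) = e^(−0.58056) + e^(−1.7963) + e^(−2.2685) = 0.55958 + 0.16591 + 0.10347 = 0.82896.
⟨E⟩ = Σ Eᵢ e^(−Eᵢ/kT) / Z = (0.0627·0.55958 + 0.194·0.16591 + 0.245·0.10347) / 0.82896 = 0.112 eV.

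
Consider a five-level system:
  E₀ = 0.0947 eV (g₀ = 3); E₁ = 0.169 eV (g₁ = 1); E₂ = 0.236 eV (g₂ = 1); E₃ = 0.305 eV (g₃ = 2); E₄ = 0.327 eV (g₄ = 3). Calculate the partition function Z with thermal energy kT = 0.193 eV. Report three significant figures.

Eᵢ/kT = 0.49067, 0.87565, 1.2228, 1.5803, 1.6943.
Z = Σ gᵢe^(−Eᵢ/kT) = 3·e^(−0.49067) + 1·e^(−0.87565) + 1·e^(−1.2228) + 2·e^(−1.5803) + 3·e^(−1.6943) = 1.8366 + 0.41659 + 0.29440 + 0.41183 + 0.55118 = 3.5106.

Z = 3.51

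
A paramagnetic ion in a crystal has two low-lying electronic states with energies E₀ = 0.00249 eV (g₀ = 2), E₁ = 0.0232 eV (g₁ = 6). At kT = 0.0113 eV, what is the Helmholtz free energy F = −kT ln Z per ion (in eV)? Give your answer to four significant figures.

Eᵢ/kT = 0.220354, 2.05310.
Z = Σ gᵢe^(−Eᵢ/kT) = 2·e^(−0.220354) + 6·e^(−2.05310) = 1.60447 + 0.770019 = 2.37449.
F = −kT ln Z = −0.0113 × ln(2.37449) = −0.0113 × 0.864783 = -0.009772 eV.

-0.009772 eV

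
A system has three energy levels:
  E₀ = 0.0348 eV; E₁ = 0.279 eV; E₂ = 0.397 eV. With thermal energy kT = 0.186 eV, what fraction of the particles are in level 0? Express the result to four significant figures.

Eᵢ/kT = 0.187097, 1.50000, 2.13441.
Z = Σ e^(−Eᵢ/kT) = e^(−0.187097) + e^(−1.50000) + e^(−2.13441) = 0.829363 + 0.223130 + 0.118314 = 1.17081.
P₀ = e^(−E₀/kT) / Z = 0.829363/1.17081 = 0.7084.

0.7084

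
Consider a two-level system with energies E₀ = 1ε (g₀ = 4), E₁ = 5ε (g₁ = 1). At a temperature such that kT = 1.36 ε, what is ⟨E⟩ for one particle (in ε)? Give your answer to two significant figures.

Eᵢ/kT = 0.7353, 3.676.
Z = Σ gᵢe^(−Eᵢ/kT) = 4·e^(−0.7353) + 1·e^(−3.676) = 1.917 + 0.02532 = 1.942.
⟨E⟩ = Σ Eᵢ gᵢe^(−Eᵢ/kT) / Z = (1·1.917 + 5·0.02532) / 1.942 = 1.1 ε.

1.1 ε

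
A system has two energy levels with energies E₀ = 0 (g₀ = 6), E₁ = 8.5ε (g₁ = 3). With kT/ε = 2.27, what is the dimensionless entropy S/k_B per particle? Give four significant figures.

Eᵢ/kT = 0, 3.74449.
Z = Σ gᵢe^(−Eᵢ/kT) = 6·e^(−0) + 3·e^(−3.74449) = 6.00000 + 0.0709431 = 6.07094.
⟨E⟩ = Σ EᵢPᵢ = 0.0993283 ε.
S/k_B = ln Z + ⟨E⟩/kT = ln(6.07094) + 0.0993283/2.27 = 1.80351 + 0.0437570 = 1.847.

1.847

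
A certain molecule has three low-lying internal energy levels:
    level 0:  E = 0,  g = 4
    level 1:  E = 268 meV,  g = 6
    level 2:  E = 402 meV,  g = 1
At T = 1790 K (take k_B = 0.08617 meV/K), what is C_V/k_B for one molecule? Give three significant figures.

0.563

k_BT = 0.08617 × 1790 K = 154.24 meV.
Eᵢ/kT = 0, 1.7376, 2.6063.
Z = Σ gᵢe^(−Eᵢ/kT) = 4·e^(−0) + 6·e^(−1.7376) + 1·e^(−2.6063) = 4.0000 + 1.0557 + 0.073807 = 5.1295.
⟨E⟩ = 60.941 meV, ⟨E²⟩ = 17107 meV².
C_V/k_B = (⟨E²⟩ − ⟨E⟩²)/(kT)² = (17107 − 3713.8)/23790 = 0.563.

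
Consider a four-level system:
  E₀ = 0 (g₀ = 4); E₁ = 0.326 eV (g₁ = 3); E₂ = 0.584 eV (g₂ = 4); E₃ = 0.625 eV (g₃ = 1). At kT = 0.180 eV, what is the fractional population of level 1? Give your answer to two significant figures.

Eᵢ/kT = 0, 1.811, 3.244, 3.472.
Z = Σ gᵢe^(−Eᵢ/kT) = 4·e^(−0) + 3·e^(−1.811) + 4·e^(−3.244) + 1·e^(−3.472) = 4.000 + 0.4905 + 0.1560 + 0.03105 = 4.678.
P₁ = g₁ e^(−E₁/kT) / Z = 0.4905/4.678 = 0.10.

0.10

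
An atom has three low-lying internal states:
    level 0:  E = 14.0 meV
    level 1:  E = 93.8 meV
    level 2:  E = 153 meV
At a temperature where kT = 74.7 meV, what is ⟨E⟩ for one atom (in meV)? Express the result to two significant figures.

47 meV

Eᵢ/kT = 0.1874, 1.256, 2.048.
Z = Σ e^(−Eᵢ/kT) = e^(−0.1874) + e^(−1.256) + e^(−2.048) = 0.8291 + 0.2848 + 0.1290 = 1.243.
⟨E⟩ = Σ Eᵢ e^(−Eᵢ/kT) / Z = (14.0·0.8291 + 93.8·0.2848 + 153·0.1290) / 1.243 = 47 meV.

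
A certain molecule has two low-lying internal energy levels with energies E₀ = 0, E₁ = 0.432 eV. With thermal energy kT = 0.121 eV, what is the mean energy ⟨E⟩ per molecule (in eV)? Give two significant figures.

0.012 eV

Eᵢ/kT = 0, 3.570.
Z = Σ e^(−Eᵢ/kT) = e^(−0) + e^(−3.570) = 1.000 + 0.02816 = 1.028.
⟨E⟩ = Σ Eᵢ e^(−Eᵢ/kT) / Z = (0·1.000 + 0.432·0.02816) / 1.028 = 0.012 eV.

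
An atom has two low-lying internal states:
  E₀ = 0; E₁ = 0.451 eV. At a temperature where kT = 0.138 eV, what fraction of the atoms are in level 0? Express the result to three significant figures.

0.963

Eᵢ/kT = 0, 3.2681.
Z = Σ e^(−Eᵢ/kT) = e^(−0) + e^(−3.2681) = 1.0000 + 0.038079 = 1.0381.
P₀ = e^(−E₀/kT) / Z = 1.0000/1.0381 = 0.963.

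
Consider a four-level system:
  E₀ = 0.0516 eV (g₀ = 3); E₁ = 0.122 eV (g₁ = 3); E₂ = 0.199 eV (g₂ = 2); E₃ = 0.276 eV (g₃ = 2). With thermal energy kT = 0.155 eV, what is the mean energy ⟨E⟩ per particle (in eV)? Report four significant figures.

0.1091 eV

Eᵢ/kT = 0.332903, 0.787097, 1.28387, 1.78065.
Z = Σ gᵢe^(−Eᵢ/kT) = 3·e^(−0.332903) + 3·e^(−0.787097) + 2·e^(−1.28387) + 2·e^(−1.78065) = 2.15052 + 1.36549 + 0.553927 + 0.337057 = 4.40699.
⟨E⟩ = Σ Eᵢ gᵢe^(−Eᵢ/kT) / Z = (0.0516·2.15052 + 0.122·1.36549 + 0.199·0.553927 + 0.276·0.337057) / 4.40699 = 0.1091 eV.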